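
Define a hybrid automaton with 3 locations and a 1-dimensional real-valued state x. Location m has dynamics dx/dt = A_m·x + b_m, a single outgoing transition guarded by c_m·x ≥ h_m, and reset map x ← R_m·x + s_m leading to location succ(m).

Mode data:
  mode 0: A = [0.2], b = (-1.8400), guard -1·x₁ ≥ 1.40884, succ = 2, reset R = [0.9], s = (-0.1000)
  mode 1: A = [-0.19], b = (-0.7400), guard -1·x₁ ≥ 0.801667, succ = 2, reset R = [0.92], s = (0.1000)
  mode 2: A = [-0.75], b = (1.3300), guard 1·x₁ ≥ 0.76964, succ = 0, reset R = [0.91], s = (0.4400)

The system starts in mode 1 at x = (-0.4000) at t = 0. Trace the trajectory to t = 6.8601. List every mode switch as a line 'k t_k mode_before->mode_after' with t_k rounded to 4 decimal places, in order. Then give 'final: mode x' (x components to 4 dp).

1 0.6426 1->2
2 1.8110 2->0
3 3.1851 0->2
4 4.7064 2->0
5 6.0805 0->2
final: 2 0.0228

Mode 1: guard c·x = 0.8017 hit at Δt = 0.6426 (t = 0.6426), x⁻ = (-0.8017) → reset → x⁺ = (-0.6375), jump to mode 2
Mode 2: guard c·x = 0.7696 hit at Δt = 1.1684 (t = 1.8110), x⁻ = (0.7696) → reset → x⁺ = (1.1404), jump to mode 0
Mode 0: guard c·x = 1.4088 hit at Δt = 1.3741 (t = 3.1851), x⁻ = (-1.4088) → reset → x⁺ = (-1.3680), jump to mode 2
Mode 2: guard c·x = 0.7696 hit at Δt = 1.5213 (t = 4.7064), x⁻ = (0.7696) → reset → x⁺ = (1.1404), jump to mode 0
Mode 0: guard c·x = 1.4088 hit at Δt = 1.3741 (t = 6.0805), x⁻ = (-1.4088) → reset → x⁺ = (-1.3680), jump to mode 2
Mode 2: flow for 0.7796 to horizon, guard not reached → x = (0.0228)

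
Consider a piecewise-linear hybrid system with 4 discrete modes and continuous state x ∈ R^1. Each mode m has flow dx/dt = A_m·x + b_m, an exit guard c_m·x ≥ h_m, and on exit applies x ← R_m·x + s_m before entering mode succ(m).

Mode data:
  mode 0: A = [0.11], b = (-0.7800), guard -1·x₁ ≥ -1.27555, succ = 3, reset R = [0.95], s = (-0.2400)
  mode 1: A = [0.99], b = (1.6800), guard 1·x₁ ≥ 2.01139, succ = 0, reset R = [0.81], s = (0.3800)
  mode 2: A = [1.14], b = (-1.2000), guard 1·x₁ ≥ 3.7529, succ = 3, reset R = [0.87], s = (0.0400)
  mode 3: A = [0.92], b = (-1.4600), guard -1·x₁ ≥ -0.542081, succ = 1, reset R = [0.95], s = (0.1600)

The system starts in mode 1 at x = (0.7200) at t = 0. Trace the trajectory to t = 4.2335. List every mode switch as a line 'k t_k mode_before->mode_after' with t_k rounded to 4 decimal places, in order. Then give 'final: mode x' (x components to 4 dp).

1 0.4324 1->0
2 1.6584 0->3
3 2.2342 3->1
4 2.6856 1->0
5 3.9116 0->3
final: 3 0.7597

Mode 1: guard c·x = 2.0114 hit at Δt = 0.4324 (t = 0.4324), x⁻ = (2.0114) → reset → x⁺ = (2.0092), jump to mode 0
Mode 0: guard c·x = -1.2755 hit at Δt = 1.2260 (t = 1.6584), x⁻ = (1.2756) → reset → x⁺ = (0.9718), jump to mode 3
Mode 3: guard c·x = -0.5421 hit at Δt = 0.5758 (t = 2.2342), x⁻ = (0.5421) → reset → x⁺ = (0.6750), jump to mode 1
Mode 1: guard c·x = 2.0114 hit at Δt = 0.4514 (t = 2.6856), x⁻ = (2.0114) → reset → x⁺ = (2.0092), jump to mode 0
Mode 0: guard c·x = -1.2755 hit at Δt = 1.2260 (t = 3.9116), x⁻ = (1.2756) → reset → x⁺ = (0.9718), jump to mode 3
Mode 3: flow for 0.3219 to horizon, guard not reached → x = (0.7597)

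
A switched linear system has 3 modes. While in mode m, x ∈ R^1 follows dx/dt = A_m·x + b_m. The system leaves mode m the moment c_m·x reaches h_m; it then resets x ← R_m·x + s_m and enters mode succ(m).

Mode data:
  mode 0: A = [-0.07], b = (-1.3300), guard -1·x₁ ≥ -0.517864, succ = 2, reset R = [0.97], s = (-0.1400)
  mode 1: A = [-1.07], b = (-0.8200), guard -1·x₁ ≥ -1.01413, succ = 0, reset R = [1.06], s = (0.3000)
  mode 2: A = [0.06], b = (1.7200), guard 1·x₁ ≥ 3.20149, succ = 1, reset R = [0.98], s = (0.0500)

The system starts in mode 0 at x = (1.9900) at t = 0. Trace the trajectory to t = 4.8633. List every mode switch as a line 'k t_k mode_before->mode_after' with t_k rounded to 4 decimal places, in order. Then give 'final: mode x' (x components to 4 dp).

Mode 0: guard c·x = -0.5179 hit at Δt = 1.0388 (t = 1.0388), x⁻ = (0.5179) → reset → x⁺ = (0.3623), jump to mode 2
Mode 2: guard c·x = 3.2015 hit at Δt = 1.5552 (t = 2.5940), x⁻ = (3.2015) → reset → x⁺ = (3.1875), jump to mode 1
Mode 1: guard c·x = -1.0141 hit at Δt = 0.7456 (t = 3.3396), x⁻ = (1.0141) → reset → x⁺ = (1.3750), jump to mode 0
Mode 0: guard c·x = -0.5179 hit at Δt = 0.6140 (t = 3.9536), x⁻ = (0.5179) → reset → x⁺ = (0.3623), jump to mode 2
Mode 2: flow for 0.9097 to horizon, guard not reached → x = (1.9909)

1 1.0388 0->2
2 2.5940 2->1
3 3.3396 1->0
4 3.9536 0->2
final: 2 1.9909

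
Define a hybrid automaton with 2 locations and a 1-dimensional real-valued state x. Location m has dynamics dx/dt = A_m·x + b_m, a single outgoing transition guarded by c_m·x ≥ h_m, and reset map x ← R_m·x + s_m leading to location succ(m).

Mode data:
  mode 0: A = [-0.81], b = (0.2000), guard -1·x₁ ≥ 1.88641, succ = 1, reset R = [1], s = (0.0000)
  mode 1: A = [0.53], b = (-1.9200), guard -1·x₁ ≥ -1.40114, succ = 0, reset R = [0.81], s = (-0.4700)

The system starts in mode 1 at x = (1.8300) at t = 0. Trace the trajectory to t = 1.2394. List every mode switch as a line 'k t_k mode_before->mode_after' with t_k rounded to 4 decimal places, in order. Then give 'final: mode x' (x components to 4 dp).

1 0.4047 1->0
final: 0 0.4595

Mode 1: guard c·x = -1.4011 hit at Δt = 0.4047 (t = 0.4047), x⁻ = (1.4011) → reset → x⁺ = (0.6649), jump to mode 0
Mode 0: flow for 0.8347 to horizon, guard not reached → x = (0.4595)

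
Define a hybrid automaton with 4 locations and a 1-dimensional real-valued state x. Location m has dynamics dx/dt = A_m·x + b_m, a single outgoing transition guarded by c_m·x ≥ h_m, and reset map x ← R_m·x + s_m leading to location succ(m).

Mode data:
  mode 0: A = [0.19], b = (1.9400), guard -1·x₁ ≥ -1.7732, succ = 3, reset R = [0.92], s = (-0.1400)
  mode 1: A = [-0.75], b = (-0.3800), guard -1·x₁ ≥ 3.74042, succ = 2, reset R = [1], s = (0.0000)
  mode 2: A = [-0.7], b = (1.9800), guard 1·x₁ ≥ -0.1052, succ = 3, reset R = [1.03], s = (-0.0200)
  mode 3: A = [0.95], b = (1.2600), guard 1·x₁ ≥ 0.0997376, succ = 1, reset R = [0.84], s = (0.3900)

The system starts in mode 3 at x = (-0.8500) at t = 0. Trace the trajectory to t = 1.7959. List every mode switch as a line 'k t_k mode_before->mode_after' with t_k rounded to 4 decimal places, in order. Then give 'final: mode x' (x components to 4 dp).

Mode 3: guard c·x = 0.0997 hit at Δt = 1.1543 (t = 1.1543), x⁻ = (0.0997) → reset → x⁺ = (0.4738), jump to mode 1
Mode 1: flow for 0.6416 to horizon, guard not reached → x = (0.0993)

1 1.1543 3->1
final: 1 0.0993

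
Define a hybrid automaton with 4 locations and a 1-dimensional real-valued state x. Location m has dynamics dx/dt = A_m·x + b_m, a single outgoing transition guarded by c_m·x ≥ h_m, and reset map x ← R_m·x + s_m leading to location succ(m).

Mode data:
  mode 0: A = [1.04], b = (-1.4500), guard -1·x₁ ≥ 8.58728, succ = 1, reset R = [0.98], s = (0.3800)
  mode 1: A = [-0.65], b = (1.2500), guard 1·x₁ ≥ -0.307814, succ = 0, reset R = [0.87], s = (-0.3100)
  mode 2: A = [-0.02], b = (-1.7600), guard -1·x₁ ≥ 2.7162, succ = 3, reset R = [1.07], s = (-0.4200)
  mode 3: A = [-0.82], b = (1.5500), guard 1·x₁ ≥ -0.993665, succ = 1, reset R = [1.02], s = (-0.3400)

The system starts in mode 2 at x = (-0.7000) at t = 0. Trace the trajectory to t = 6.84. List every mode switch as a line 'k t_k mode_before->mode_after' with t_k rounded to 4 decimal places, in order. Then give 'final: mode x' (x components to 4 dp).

Mode 2: guard c·x = 2.7162 hit at Δt = 1.1683 (t = 1.1683), x⁻ = (-2.7162) → reset → x⁺ = (-3.3263), jump to mode 3
Mode 3: guard c·x = -0.9937 hit at Δt = 0.7228 (t = 1.8911), x⁻ = (-0.9937) → reset → x⁺ = (-1.3535), jump to mode 1
Mode 1: guard c·x = -0.3078 hit at Δt = 0.5914 (t = 2.4825), x⁻ = (-0.3078) → reset → x⁺ = (-0.5778), jump to mode 0
Mode 0: guard c·x = 8.5873 hit at Δt = 1.5593 (t = 4.0418), x⁻ = (-8.5873) → reset → x⁺ = (-8.0355), jump to mode 1
Mode 1: guard c·x = -0.3078 hit at Δt = 2.3016 (t = 6.3434), x⁻ = (-0.3078) → reset → x⁺ = (-0.5778), jump to mode 0
Mode 0: flow for 0.4966 to horizon, guard not reached → x = (-1.9111)

1 1.1683 2->3
2 1.8911 3->1
3 2.4825 1->0
4 4.0418 0->1
5 6.3434 1->0
final: 0 -1.9111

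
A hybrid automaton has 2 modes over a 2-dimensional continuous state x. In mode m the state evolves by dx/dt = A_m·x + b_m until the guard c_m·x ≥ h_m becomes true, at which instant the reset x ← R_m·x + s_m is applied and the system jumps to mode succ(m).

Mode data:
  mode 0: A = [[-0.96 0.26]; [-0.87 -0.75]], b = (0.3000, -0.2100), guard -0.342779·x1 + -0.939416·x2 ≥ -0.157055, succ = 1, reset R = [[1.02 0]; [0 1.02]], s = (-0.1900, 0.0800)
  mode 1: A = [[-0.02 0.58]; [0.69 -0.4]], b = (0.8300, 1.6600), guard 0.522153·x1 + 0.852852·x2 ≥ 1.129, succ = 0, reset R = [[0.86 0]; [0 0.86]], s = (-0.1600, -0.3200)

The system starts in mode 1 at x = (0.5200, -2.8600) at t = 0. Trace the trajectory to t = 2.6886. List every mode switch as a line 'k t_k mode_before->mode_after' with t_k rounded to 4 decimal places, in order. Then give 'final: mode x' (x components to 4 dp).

1 1.5253 1->0
2 1.9456 0->1
3 2.3581 1->0
final: 0 0.4983 0.1082

Mode 1: guard c·x = 1.1290 hit at Δt = 1.5253 (t = 1.5253), x⁻ = (0.9559, 0.7386) → reset → x⁺ = (0.6620, 0.3152), jump to mode 0
Mode 0: guard c·x = -0.1571 hit at Δt = 0.4203 (t = 1.9456), x⁻ = (0.5564, -0.0358) → reset → x⁺ = (0.3775, 0.0435), jump to mode 1
Mode 1: guard c·x = 1.1290 hit at Δt = 0.4125 (t = 2.3581), x⁻ = (0.8187, 0.8226) → reset → x⁺ = (0.5441, 0.3874), jump to mode 0
Mode 0: flow for 0.3305 to horizon, guard not reached → x = (0.4983, 0.1082)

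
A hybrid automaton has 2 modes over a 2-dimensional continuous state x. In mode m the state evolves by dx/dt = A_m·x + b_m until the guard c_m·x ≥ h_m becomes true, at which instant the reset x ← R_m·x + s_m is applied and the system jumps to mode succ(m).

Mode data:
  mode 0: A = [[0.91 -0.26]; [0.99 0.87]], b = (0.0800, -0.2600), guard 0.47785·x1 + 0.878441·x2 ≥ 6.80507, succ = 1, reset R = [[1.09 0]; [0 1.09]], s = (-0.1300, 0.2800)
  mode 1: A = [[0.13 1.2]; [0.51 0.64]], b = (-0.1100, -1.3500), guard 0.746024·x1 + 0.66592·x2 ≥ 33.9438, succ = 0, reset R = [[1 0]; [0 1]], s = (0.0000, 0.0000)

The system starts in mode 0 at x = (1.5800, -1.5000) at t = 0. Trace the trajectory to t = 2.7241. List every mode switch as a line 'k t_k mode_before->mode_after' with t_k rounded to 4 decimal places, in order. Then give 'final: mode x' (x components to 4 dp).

Mode 0: guard c·x = 6.8051 hit at Δt = 1.5274 (t = 1.5274), x⁻ = (7.0864, 3.8919) → reset → x⁺ = (7.5942, 4.5222), jump to mode 1
Mode 1: flow for 1.1967 to horizon, guard not reached → x = (24.2098, 19.2180)

1 1.5274 0->1
final: 1 24.2098 19.2180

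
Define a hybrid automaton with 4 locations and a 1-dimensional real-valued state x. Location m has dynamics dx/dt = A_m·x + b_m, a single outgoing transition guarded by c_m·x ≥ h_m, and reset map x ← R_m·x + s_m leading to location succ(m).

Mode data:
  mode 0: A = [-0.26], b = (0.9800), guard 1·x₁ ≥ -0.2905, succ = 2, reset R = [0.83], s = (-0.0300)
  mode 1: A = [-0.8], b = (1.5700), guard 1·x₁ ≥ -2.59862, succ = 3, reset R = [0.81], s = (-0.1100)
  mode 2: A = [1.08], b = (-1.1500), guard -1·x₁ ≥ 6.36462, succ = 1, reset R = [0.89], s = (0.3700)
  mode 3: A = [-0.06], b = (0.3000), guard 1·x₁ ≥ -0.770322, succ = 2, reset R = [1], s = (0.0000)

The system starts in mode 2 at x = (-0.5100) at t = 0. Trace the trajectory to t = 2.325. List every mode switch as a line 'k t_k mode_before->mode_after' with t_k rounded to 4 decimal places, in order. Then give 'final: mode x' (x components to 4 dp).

Mode 2: guard c·x = 6.3646 hit at Δt = 1.4364 (t = 1.4364), x⁻ = (-6.3646) → reset → x⁺ = (-5.2945), jump to mode 1
Mode 1: guard c·x = -2.5986 hit at Δt = 0.5805 (t = 2.0169), x⁻ = (-2.5986) → reset → x⁺ = (-2.2149), jump to mode 3
Mode 3: flow for 0.3081 to horizon, guard not reached → x = (-2.0827)

1 1.4364 2->1
2 2.0169 1->3
final: 3 -2.0827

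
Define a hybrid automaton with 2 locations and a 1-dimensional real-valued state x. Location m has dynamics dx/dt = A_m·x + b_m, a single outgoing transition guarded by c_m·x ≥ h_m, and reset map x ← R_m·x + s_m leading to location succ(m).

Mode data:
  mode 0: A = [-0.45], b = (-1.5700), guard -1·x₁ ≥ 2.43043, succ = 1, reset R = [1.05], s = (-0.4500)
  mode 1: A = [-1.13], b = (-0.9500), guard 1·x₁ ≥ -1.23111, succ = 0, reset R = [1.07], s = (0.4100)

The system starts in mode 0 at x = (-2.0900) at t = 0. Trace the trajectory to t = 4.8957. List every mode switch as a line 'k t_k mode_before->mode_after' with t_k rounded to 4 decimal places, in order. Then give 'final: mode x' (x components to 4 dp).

1 0.6197 0->1
2 2.1341 1->0
3 4.1154 0->1
final: 1 -1.7356

Mode 0: guard c·x = 2.4304 hit at Δt = 0.6197 (t = 0.6197), x⁻ = (-2.4304) → reset → x⁺ = (-3.0020), jump to mode 1
Mode 1: guard c·x = -1.2311 hit at Δt = 1.5144 (t = 2.1341), x⁻ = (-1.2311) → reset → x⁺ = (-0.9073), jump to mode 0
Mode 0: guard c·x = 2.4304 hit at Δt = 1.9813 (t = 4.1154), x⁻ = (-2.4304) → reset → x⁺ = (-3.0020), jump to mode 1
Mode 1: flow for 0.7803 to horizon, guard not reached → x = (-1.7356)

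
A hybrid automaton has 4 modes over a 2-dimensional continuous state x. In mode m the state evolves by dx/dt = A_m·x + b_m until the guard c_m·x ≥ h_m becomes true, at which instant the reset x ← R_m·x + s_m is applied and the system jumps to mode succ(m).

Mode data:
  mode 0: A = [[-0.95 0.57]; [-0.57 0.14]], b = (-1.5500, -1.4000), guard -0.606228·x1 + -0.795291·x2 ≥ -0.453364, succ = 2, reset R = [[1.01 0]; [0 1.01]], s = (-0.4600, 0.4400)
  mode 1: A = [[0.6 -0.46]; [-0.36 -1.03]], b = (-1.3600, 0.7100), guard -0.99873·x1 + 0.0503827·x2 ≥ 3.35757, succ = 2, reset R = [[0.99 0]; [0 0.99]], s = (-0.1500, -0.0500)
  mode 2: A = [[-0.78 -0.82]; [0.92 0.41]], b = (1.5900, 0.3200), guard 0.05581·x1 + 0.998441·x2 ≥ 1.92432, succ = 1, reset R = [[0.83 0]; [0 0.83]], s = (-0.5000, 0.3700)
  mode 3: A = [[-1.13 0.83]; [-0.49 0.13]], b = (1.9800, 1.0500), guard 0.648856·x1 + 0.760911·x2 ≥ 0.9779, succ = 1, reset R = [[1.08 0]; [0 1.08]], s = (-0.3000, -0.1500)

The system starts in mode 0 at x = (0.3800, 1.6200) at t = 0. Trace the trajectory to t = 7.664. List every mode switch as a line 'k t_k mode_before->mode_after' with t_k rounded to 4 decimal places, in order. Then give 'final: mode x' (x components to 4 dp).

Mode 0: guard c·x = -0.4534 hit at Δt = 0.6766 (t = 0.6766), x⁻ = (-0.2518, 0.7620) → reset → x⁺ = (-0.7143, 1.2096), jump to mode 2
Mode 2: guard c·x = 1.9243 hit at Δt = 1.0875 (t = 1.7641), x⁻ = (-0.0669, 1.9311) → reset → x⁺ = (-0.5555, 1.9728), jump to mode 1
Mode 1: guard c·x = 3.3576 hit at Δt = 0.8417 (t = 2.6058), x⁻ = (-3.2793, 1.6357) → reset → x⁺ = (-3.3965, 1.5693), jump to mode 2
Mode 2: guard c·x = 1.9243 hit at Δt = 2.8467 (t = 5.4525), x⁻ = (0.5362, 1.8974) → reset → x⁺ = (-0.0550, 1.9448), jump to mode 1
Mode 1: guard c·x = 3.3576 hit at Δt = 1.0756 (t = 6.5281), x⁻ = (-3.2848, 1.5269) → reset → x⁺ = (-3.4020, 1.4616), jump to mode 2
Mode 2: flow for 1.1359 to horizon, guard not reached → x = (-0.5301, 0.1773)

1 0.6766 0->2
2 1.7641 2->1
3 2.6058 1->2
4 5.4525 2->1
5 6.5281 1->2
final: 2 -0.5301 0.1773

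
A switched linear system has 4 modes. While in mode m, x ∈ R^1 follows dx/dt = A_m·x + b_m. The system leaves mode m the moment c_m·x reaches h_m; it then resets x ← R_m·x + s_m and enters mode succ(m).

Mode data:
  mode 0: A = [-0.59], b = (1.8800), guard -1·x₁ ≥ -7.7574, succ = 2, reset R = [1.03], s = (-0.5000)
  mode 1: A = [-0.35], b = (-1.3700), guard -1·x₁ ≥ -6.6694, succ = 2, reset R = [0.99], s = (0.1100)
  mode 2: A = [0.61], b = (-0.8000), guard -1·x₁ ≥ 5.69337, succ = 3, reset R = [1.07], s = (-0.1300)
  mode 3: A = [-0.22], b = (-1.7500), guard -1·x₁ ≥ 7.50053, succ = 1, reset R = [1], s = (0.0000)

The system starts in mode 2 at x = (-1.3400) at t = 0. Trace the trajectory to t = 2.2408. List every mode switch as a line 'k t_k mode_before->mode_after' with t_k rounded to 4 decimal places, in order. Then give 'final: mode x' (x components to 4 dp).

1 1.5926 2->3
final: 3 -6.4522

Mode 2: guard c·x = 5.6934 hit at Δt = 1.5926 (t = 1.5926), x⁻ = (-5.6934) → reset → x⁺ = (-6.2219), jump to mode 3
Mode 3: flow for 0.6482 to horizon, guard not reached → x = (-6.4522)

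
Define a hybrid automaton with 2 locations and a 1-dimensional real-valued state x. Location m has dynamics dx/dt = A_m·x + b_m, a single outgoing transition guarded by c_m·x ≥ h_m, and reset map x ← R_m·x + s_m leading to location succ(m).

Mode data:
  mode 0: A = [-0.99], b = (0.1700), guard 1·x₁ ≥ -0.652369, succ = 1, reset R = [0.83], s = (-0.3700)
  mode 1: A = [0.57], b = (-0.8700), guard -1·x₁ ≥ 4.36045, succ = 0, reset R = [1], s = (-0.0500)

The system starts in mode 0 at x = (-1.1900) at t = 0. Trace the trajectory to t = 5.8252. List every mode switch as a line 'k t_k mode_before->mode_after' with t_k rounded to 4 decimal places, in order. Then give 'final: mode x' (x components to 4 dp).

Mode 0: guard c·x = -0.6524 hit at Δt = 0.5073 (t = 0.5073), x⁻ = (-0.6524) → reset → x⁺ = (-0.9115), jump to mode 1
Mode 1: guard c·x = 4.3605 hit at Δt = 1.5467 (t = 2.0540), x⁻ = (-4.3604) → reset → x⁺ = (-4.4104), jump to mode 0
Mode 0: guard c·x = -0.6524 hit at Δt = 1.7330 (t = 3.7870), x⁻ = (-0.6524) → reset → x⁺ = (-0.9115), jump to mode 1
Mode 1: guard c·x = 4.3605 hit at Δt = 1.5467 (t = 5.3337), x⁻ = (-4.3605) → reset → x⁺ = (-4.4104), jump to mode 0
Mode 0: flow for 0.4915 to horizon, guard not reached → x = (-2.6450)

1 0.5073 0->1
2 2.0540 1->0
3 3.7870 0->1
4 5.3337 1->0
final: 0 -2.6450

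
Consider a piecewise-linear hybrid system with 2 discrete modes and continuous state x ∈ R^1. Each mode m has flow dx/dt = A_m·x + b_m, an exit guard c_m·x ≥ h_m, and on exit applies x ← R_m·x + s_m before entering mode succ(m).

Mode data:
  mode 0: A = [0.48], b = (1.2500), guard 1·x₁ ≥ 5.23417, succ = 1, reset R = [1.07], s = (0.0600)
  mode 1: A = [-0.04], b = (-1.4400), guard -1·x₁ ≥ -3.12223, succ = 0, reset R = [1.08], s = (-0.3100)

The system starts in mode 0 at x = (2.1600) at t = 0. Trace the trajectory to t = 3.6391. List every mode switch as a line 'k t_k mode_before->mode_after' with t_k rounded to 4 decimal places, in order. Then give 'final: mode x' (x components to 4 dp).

1 1.0373 0->1
2 2.6089 1->0
3 3.2850 0->1
final: 1 5.0746

Mode 0: guard c·x = 5.2342 hit at Δt = 1.0373 (t = 1.0373), x⁻ = (5.2342) → reset → x⁺ = (5.6606), jump to mode 1
Mode 1: guard c·x = -3.1222 hit at Δt = 1.5716 (t = 2.6089), x⁻ = (3.1222) → reset → x⁺ = (3.0620), jump to mode 0
Mode 0: guard c·x = 5.2342 hit at Δt = 0.6761 (t = 3.2850), x⁻ = (5.2342) → reset → x⁺ = (5.6606), jump to mode 1
Mode 1: flow for 0.3541 to horizon, guard not reached → x = (5.0746)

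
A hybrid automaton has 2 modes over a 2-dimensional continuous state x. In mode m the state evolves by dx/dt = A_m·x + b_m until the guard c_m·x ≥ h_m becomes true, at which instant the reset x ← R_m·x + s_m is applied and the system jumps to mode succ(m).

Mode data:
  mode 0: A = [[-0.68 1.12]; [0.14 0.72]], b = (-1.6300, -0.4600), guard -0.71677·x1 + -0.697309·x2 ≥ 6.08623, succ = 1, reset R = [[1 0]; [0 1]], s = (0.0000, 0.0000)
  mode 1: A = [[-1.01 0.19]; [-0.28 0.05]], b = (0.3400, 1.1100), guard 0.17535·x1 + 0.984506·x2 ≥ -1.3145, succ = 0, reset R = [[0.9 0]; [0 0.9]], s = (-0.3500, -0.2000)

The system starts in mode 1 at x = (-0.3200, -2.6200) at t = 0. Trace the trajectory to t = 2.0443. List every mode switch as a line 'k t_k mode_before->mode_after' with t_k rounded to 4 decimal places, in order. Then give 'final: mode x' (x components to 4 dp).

Mode 1: guard c·x = -1.3145 hit at Δt = 1.2162 (t = 1.2162), x⁻ = (-0.1003, -1.3173) → reset → x⁺ = (-0.4402, -1.3856), jump to mode 0
Mode 0: flow for 0.8281 to horizon, guard not reached → x = (-2.9160, -3.2782)

1 1.2162 1->0
final: 0 -2.9160 -3.2782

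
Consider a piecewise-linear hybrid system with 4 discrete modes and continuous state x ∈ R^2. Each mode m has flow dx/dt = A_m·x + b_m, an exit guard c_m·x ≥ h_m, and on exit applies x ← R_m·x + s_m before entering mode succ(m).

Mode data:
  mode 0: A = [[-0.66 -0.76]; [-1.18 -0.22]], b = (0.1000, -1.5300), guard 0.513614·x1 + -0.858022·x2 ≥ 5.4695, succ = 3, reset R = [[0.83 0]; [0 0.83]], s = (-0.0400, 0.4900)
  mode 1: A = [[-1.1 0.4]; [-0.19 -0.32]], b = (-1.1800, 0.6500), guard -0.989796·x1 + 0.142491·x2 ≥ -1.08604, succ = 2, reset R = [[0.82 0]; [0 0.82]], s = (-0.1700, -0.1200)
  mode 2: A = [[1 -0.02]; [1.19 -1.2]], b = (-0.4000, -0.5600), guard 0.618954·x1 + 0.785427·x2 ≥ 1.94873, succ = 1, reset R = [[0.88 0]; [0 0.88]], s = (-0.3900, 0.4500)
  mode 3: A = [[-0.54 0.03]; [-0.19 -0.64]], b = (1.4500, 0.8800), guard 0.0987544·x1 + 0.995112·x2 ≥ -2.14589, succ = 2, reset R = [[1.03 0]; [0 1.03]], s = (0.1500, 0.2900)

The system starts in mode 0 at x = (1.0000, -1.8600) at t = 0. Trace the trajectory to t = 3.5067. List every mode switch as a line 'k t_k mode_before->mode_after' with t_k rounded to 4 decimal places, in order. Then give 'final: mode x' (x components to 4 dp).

Mode 0: guard c·x = 5.4695 hit at Δt = 1.0685 (t = 1.0685), x⁻ = (2.5621, -4.8409) → reset → x⁺ = (2.0865, -3.5279), jump to mode 3
Mode 3: guard c·x = -2.1459 hit at Δt = 0.4928 (t = 1.5613), x⁻ = (2.1888, -2.3736) → reset → x⁺ = (2.4045, -2.1549), jump to mode 2
Mode 2: guard c·x = 1.9487 hit at Δt = 0.4329 (t = 1.9942), x⁻ = (3.5039, -0.2802) → reset → x⁺ = (2.6935, 0.2035), jump to mode 1
Mode 1: guard c·x = -1.0860 hit at Δt = 0.4986 (t = 2.4928), x⁻ = (1.1423, 0.3132) → reset → x⁺ = (0.7667, 0.1368), jump to mode 2
Mode 2: flow for 1.0139 to horizon, guard not reached → x = (1.4020, 0.4765)

1 1.0685 0->3
2 1.5613 3->2
3 1.9942 2->1
4 2.4928 1->2
final: 2 1.4020 0.4765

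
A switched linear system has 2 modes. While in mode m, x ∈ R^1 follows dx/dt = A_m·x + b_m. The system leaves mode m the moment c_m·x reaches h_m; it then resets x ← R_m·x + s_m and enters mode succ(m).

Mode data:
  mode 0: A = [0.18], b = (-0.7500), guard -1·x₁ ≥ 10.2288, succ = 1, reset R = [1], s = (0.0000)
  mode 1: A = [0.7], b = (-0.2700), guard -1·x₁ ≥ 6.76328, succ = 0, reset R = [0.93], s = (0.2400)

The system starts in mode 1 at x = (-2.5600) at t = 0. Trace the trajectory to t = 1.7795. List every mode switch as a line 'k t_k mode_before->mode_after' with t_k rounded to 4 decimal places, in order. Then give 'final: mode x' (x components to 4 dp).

Mode 1: guard c·x = 6.7633 hit at Δt = 1.2666 (t = 1.2666), x⁻ = (-6.7633) → reset → x⁺ = (-6.0499), jump to mode 0
Mode 0: flow for 0.5129 to horizon, guard not reached → x = (-7.0380)

1 1.2666 1->0
final: 0 -7.0380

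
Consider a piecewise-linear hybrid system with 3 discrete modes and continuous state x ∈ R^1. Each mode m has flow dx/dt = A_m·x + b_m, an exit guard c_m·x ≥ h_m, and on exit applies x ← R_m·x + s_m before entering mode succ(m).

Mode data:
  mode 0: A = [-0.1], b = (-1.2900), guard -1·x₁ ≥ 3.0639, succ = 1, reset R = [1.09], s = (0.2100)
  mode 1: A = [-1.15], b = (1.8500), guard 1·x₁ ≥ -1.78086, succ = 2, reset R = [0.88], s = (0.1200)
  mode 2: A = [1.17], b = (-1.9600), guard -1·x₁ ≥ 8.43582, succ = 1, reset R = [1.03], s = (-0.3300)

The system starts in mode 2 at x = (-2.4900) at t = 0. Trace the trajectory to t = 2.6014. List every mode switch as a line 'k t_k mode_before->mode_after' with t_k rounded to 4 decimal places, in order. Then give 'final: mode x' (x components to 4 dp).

Mode 2: guard c·x = 8.4358 hit at Δt = 0.7580 (t = 0.7580), x⁻ = (-8.4358) → reset → x⁺ = (-9.0189), jump to mode 1
Mode 1: guard c·x = -1.7809 hit at Δt = 0.9937 (t = 1.7517), x⁻ = (-1.7809) → reset → x⁺ = (-1.4472), jump to mode 2
Mode 2: flow for 0.8497 to horizon, guard not reached → x = (-6.7628)

1 0.7580 2->1
2 1.7517 1->2
final: 2 -6.7628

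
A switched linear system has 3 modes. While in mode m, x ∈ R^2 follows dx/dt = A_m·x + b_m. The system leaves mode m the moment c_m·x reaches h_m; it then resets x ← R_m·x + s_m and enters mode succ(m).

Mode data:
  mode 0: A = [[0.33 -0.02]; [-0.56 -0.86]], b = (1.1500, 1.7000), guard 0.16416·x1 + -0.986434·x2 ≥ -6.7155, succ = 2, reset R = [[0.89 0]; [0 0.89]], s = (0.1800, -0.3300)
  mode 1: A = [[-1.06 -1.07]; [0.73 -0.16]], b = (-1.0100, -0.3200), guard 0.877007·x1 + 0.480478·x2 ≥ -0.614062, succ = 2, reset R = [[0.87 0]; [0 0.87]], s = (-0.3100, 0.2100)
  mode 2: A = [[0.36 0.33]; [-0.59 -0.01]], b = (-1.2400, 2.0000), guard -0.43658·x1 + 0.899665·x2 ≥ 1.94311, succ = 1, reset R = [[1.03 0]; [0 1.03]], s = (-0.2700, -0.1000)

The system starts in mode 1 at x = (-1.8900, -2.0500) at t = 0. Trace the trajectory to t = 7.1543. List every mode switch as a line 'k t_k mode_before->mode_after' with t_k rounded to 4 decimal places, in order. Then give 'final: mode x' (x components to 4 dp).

Mode 1: guard c·x = -0.6141 hit at Δt = 1.2508 (t = 1.2508), x⁻ = (0.5844, -2.3448) → reset → x⁺ = (0.1984, -1.8299), jump to mode 2
Mode 2: guard c·x = 1.9431 hit at Δt = 1.2264 (t = 2.4772), x⁻ = (-1.8697, 1.2525) → reset → x⁺ = (-2.1958, 1.1901), jump to mode 1
Mode 1: guard c·x = -0.6141 hit at Δt = 2.7678 (t = 5.2450), x⁻ = (0.1198, -1.4967) → reset → x⁺ = (-0.2058, -1.0921), jump to mode 2
Mode 2: guard c·x = 1.9431 hit at Δt = 0.9456 (t = 6.1906), x⁻ = (-1.6907, 1.3393) → reset → x⁺ = (-2.0115, 1.2795), jump to mode 1
Mode 1: flow for 0.9637 to horizon, guard not reached → x = (-1.4957, -0.3916)

1 1.2508 1->2
2 2.4772 2->1
3 5.2450 1->2
4 6.1906 2->1
final: 1 -1.4957 -0.3916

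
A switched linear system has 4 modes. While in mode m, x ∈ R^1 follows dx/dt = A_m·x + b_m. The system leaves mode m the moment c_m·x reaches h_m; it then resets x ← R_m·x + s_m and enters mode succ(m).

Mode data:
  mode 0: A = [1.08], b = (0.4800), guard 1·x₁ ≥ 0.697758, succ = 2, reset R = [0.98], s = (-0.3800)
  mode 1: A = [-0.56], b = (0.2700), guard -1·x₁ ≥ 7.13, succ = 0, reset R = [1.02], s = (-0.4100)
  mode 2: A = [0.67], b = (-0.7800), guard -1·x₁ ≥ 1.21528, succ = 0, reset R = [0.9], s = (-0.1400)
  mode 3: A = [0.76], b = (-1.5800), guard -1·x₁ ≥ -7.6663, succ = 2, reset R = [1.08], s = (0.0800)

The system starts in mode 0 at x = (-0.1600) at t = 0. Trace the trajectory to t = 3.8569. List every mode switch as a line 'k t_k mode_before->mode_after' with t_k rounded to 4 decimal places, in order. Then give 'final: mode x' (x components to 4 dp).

1 1.2872 0->2
2 2.8055 2->0
final: 0 -2.9014

Mode 0: guard c·x = 0.6978 hit at Δt = 1.2872 (t = 1.2872), x⁻ = (0.6978) → reset → x⁺ = (0.3038), jump to mode 2
Mode 2: guard c·x = 1.2153 hit at Δt = 1.5183 (t = 2.8055), x⁻ = (-1.2153) → reset → x⁺ = (-1.2338), jump to mode 0
Mode 0: flow for 1.0514 to horizon, guard not reached → x = (-2.9014)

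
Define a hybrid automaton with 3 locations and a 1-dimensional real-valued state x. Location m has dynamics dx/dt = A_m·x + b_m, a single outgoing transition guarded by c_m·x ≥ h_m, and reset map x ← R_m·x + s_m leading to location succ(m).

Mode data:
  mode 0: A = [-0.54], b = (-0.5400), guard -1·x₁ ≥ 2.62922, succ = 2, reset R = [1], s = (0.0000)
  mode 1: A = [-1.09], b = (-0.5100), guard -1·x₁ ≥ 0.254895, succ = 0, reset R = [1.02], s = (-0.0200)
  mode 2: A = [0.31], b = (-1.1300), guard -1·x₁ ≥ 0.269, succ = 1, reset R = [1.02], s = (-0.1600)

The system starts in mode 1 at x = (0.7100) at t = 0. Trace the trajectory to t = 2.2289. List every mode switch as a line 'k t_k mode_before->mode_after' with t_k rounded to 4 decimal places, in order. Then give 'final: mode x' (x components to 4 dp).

Mode 1: guard c·x = 0.2549 hit at Δt = 1.5690 (t = 1.5690), x⁻ = (-0.2549) → reset → x⁺ = (-0.2800), jump to mode 0
Mode 0: flow for 0.6599 to horizon, guard not reached → x = (-0.4958)

1 1.5690 1->0
final: 0 -0.4958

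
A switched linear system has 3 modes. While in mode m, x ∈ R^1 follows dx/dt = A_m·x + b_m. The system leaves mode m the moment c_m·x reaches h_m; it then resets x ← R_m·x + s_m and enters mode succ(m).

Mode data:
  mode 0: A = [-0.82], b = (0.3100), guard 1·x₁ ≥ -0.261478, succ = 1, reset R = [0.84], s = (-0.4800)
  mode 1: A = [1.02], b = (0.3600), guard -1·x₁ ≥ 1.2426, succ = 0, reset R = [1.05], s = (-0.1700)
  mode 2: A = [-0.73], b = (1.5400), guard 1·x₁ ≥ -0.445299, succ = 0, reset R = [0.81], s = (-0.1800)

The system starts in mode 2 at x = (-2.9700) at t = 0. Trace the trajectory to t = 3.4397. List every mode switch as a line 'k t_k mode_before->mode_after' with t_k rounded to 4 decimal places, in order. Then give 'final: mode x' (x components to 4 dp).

Mode 2: guard c·x = -0.4453 hit at Δt = 0.9414 (t = 0.9414), x⁻ = (-0.4453) → reset → x⁺ = (-0.5407), jump to mode 0
Mode 0: guard c·x = -0.2615 hit at Δt = 0.4418 (t = 1.3832), x⁻ = (-0.2615) → reset → x⁺ = (-0.6996), jump to mode 1
Mode 1: guard c·x = 1.2426 hit at Δt = 0.9239 (t = 2.3071), x⁻ = (-1.2426) → reset → x⁺ = (-1.4747), jump to mode 0
Mode 0: flow for 1.1326 to horizon, guard not reached → x = (-0.3539)

1 0.9414 2->0
2 1.3832 0->1
3 2.3071 1->0
final: 0 -0.3539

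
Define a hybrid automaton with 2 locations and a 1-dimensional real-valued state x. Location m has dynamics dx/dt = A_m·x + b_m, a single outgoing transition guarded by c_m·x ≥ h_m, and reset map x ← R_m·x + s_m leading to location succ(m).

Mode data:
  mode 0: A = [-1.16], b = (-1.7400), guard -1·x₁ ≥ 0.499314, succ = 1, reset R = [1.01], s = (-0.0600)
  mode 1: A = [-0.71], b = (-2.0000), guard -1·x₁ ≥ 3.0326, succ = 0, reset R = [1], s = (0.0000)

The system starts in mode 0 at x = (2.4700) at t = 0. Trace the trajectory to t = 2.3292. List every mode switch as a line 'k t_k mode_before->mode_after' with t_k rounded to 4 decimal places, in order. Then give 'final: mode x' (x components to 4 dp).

Mode 0: guard c·x = 0.4993 hit at Δt = 1.1880 (t = 1.1880), x⁻ = (-0.4993) → reset → x⁺ = (-0.5643), jump to mode 1
Mode 1: flow for 1.1412 to horizon, guard not reached → x = (-1.8151)

1 1.1880 0->1
final: 1 -1.8151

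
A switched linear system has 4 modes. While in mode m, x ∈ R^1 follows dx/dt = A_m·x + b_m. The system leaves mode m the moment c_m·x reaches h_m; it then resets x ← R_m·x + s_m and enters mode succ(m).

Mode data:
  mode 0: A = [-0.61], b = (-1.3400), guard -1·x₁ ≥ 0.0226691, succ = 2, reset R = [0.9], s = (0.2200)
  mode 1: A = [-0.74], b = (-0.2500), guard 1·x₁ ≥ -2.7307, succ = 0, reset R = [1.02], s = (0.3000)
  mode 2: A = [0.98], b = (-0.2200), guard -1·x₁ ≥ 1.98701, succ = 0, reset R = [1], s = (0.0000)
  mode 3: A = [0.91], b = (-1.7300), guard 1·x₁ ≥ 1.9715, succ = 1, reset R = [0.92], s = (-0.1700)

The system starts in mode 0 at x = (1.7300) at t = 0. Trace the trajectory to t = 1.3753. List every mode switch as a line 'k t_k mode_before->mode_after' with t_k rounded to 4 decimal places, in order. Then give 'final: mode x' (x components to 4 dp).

Mode 0: guard c·x = 0.0227 hit at Δt = 0.9692 (t = 0.9692), x⁻ = (-0.0227) → reset → x⁺ = (0.1996), jump to mode 2
Mode 2: flow for 0.4061 to horizon, guard not reached → x = (0.1874)

1 0.9692 0->2
final: 2 0.1874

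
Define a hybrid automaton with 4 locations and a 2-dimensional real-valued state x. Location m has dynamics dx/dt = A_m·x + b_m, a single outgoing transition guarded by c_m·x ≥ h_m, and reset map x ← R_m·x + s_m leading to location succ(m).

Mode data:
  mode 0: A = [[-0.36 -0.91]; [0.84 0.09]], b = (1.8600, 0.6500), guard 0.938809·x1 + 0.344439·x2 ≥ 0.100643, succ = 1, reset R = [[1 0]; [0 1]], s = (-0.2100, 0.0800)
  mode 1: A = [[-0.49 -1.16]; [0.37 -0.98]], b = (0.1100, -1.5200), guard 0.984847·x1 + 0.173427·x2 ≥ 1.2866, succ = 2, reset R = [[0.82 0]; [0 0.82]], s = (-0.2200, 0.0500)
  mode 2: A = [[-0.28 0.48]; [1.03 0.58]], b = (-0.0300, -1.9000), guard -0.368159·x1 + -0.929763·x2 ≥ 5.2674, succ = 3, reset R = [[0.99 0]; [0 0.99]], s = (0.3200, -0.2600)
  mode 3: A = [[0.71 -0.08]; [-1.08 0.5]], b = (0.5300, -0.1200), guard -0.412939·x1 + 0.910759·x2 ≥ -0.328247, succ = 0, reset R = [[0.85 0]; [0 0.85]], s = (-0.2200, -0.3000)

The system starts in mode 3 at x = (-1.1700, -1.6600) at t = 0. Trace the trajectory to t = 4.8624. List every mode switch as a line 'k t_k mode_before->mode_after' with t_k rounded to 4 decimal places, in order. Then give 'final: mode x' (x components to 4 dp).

Mode 3: guard c·x = -0.3282 hit at Δt = 1.0864 (t = 1.0864), x⁻ = (-1.4737, -1.0286) → reset → x⁺ = (-1.4726, -1.1743), jump to mode 0
Mode 0: guard c·x = 0.1006 hit at Δt = 0.6319 (t = 1.7183), x⁻ = (0.4990, -1.0680) → reset → x⁺ = (0.2890, -0.9880), jump to mode 1
Mode 1: guard c·x = 1.2866 hit at Δt = 1.3078 (t = 3.0261), x⁻ = (1.5004, -1.1019) → reset → x⁺ = (1.0104, -0.8535), jump to mode 2
Mode 2: guard c·x = 5.2674 hit at Δt = 1.4255 (t = 4.4516), x⁻ = (-0.8843, -5.3152) → reset → x⁺ = (-0.5554, -5.5220), jump to mode 3
Mode 3: flow for 0.4108 to horizon, guard not reached → x = (-0.2611, -6.6273)

1 1.0864 3->0
2 1.7183 0->1
3 3.0261 1->2
4 4.4516 2->3
final: 3 -0.2611 -6.6273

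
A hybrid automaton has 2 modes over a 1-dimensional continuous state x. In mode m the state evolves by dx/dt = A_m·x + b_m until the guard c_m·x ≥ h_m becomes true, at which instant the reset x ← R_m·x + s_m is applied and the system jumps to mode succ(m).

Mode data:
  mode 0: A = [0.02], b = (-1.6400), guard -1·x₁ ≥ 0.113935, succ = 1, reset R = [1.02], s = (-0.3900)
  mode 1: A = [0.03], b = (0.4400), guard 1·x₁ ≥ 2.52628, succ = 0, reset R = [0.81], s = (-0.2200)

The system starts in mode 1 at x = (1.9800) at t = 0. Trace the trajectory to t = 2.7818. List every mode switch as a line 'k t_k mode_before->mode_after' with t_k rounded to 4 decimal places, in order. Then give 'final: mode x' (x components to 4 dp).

1 1.0763 1->0
2 2.2719 0->1
final: 1 -0.2879

Mode 1: guard c·x = 2.5263 hit at Δt = 1.0763 (t = 1.0763), x⁻ = (2.5263) → reset → x⁺ = (1.8263), jump to mode 0
Mode 0: guard c·x = 0.1139 hit at Δt = 1.1956 (t = 2.2719), x⁻ = (-0.1139) → reset → x⁺ = (-0.5062), jump to mode 1
Mode 1: flow for 0.5099 to horizon, guard not reached → x = (-0.2879)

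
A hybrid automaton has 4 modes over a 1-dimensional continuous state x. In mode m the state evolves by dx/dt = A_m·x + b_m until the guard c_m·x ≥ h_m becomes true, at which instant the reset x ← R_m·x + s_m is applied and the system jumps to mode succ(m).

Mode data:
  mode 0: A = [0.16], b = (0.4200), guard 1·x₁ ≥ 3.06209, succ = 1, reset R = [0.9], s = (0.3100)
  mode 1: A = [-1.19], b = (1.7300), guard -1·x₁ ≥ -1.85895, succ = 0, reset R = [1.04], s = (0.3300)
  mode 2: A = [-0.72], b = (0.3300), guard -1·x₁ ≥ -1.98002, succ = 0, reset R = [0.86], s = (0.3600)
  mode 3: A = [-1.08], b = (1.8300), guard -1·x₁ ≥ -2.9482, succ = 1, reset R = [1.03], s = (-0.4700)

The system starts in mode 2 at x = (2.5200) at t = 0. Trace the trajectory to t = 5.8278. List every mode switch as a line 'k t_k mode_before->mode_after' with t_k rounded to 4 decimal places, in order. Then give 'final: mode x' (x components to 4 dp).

1 0.4218 2->0
2 1.6295 0->1
3 2.7900 1->0
4 3.7359 0->1
5 4.8964 1->0
final: 0 3.0488

Mode 2: guard c·x = -1.9800 hit at Δt = 0.4218 (t = 0.4218), x⁻ = (1.9800) → reset → x⁺ = (2.0628), jump to mode 0
Mode 0: guard c·x = 3.0621 hit at Δt = 1.2077 (t = 1.6295), x⁻ = (3.0621) → reset → x⁺ = (3.0659), jump to mode 1
Mode 1: guard c·x = -1.8590 hit at Δt = 1.1605 (t = 2.7900), x⁻ = (1.8590) → reset → x⁺ = (2.2633), jump to mode 0
Mode 0: guard c·x = 3.0621 hit at Δt = 0.9460 (t = 3.7359), x⁻ = (3.0621) → reset → x⁺ = (3.0659), jump to mode 1
Mode 1: guard c·x = -1.8590 hit at Δt = 1.1605 (t = 4.8964), x⁻ = (1.8590) → reset → x⁺ = (2.2633), jump to mode 0
Mode 0: flow for 0.9314 to horizon, guard not reached → x = (3.0488)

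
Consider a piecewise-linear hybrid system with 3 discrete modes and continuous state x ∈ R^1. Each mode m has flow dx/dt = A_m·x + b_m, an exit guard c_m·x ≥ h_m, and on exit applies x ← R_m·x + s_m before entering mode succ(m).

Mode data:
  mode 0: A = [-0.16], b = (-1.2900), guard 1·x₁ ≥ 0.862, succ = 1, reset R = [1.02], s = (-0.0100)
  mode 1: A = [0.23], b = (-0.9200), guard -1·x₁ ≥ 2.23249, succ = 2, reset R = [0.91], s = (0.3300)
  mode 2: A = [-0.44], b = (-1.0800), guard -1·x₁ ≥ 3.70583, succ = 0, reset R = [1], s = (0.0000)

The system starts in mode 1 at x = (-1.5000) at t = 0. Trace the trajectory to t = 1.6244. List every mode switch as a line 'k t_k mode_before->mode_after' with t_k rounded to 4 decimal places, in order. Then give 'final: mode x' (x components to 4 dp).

Mode 1: guard c·x = 2.2325 hit at Δt = 0.5436 (t = 0.5436), x⁻ = (-2.2325) → reset → x⁺ = (-1.7016), jump to mode 2
Mode 2: flow for 1.0808 to horizon, guard not reached → x = (-1.9865)

1 0.5436 1->2
final: 2 -1.9865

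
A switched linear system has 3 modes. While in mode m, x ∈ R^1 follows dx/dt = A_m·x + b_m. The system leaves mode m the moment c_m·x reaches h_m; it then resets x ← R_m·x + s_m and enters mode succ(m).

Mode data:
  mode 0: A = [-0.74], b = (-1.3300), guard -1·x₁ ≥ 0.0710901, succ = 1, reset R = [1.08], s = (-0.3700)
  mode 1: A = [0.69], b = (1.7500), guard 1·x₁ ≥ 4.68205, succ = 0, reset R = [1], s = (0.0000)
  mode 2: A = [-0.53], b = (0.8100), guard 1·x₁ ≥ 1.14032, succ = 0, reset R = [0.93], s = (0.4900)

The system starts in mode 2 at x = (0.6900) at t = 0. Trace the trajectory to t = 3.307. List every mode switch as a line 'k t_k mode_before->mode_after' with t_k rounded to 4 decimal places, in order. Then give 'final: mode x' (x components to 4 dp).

1 1.4536 2->0
2 2.3487 0->1
final: 1 1.5113

Mode 2: guard c·x = 1.1403 hit at Δt = 1.4536 (t = 1.4536), x⁻ = (1.1403) → reset → x⁺ = (1.5505), jump to mode 0
Mode 0: guard c·x = 0.0711 hit at Δt = 0.8951 (t = 2.3487), x⁻ = (-0.0711) → reset → x⁺ = (-0.4468), jump to mode 1
Mode 1: flow for 0.9583 to horizon, guard not reached → x = (1.5113)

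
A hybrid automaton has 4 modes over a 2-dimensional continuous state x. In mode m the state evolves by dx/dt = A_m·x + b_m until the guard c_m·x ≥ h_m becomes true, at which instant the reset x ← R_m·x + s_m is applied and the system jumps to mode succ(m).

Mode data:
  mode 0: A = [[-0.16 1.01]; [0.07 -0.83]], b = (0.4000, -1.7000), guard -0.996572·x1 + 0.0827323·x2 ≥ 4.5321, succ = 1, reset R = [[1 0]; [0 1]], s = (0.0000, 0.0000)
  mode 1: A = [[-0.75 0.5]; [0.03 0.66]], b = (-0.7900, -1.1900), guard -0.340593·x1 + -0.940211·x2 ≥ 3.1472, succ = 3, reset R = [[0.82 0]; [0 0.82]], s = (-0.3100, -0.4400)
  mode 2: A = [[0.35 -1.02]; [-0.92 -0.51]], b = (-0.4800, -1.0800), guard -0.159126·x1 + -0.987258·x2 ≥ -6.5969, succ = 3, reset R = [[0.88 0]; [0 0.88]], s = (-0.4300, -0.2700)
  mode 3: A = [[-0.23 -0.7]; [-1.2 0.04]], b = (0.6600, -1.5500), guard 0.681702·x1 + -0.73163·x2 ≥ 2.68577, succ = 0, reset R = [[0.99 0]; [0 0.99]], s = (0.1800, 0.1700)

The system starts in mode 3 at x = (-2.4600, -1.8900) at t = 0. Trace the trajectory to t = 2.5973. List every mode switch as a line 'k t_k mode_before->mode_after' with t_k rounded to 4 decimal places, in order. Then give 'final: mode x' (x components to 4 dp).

1 1.5164 3->0
final: 0 -1.2222 -2.3268

Mode 3: guard c·x = 2.6858 hit at Δt = 1.5164 (t = 1.5164), x⁻ = (0.8387, -2.8894) → reset → x⁺ = (1.0103, -2.6906), jump to mode 0
Mode 0: flow for 1.0809 to horizon, guard not reached → x = (-1.2222, -2.3268)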